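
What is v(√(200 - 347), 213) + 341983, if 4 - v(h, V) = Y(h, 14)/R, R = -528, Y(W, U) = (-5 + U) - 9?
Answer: 341987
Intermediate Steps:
Y(W, U) = -14 + U
v(h, V) = 4 (v(h, V) = 4 - (-14 + 14)/(-528) = 4 - 0*(-1)/528 = 4 - 1*0 = 4 + 0 = 4)
v(√(200 - 347), 213) + 341983 = 4 + 341983 = 341987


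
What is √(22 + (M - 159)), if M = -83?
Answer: 2*I*√55 ≈ 14.832*I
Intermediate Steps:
√(22 + (M - 159)) = √(22 + (-83 - 159)) = √(22 - 242) = √(-220) = 2*I*√55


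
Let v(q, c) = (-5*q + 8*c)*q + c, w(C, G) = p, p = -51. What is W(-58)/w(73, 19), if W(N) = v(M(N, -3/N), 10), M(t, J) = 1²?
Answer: -5/3 ≈ -1.6667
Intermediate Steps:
w(C, G) = -51
M(t, J) = 1
v(q, c) = c + q*(-5*q + 8*c) (v(q, c) = q*(-5*q + 8*c) + c = c + q*(-5*q + 8*c))
W(N) = 85 (W(N) = 10 - 5*1² + 8*10*1 = 10 - 5*1 + 80 = 10 - 5 + 80 = 85)
W(-58)/w(73, 19) = 85/(-51) = 85*(-1/51) = -5/3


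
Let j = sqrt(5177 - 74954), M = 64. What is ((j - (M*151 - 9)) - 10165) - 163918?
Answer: -183738 + 3*I*sqrt(7753) ≈ -1.8374e+5 + 264.15*I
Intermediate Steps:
j = 3*I*sqrt(7753) (j = sqrt(-69777) = 3*I*sqrt(7753) ≈ 264.15*I)
((j - (M*151 - 9)) - 10165) - 163918 = ((3*I*sqrt(7753) - (64*151 - 9)) - 10165) - 163918 = ((3*I*sqrt(7753) - (9664 - 9)) - 10165) - 163918 = ((3*I*sqrt(7753) - 1*9655) - 10165) - 163918 = ((3*I*sqrt(7753) - 9655) - 10165) - 163918 = ((-9655 + 3*I*sqrt(7753)) - 10165) - 163918 = (-19820 + 3*I*sqrt(7753)) - 163918 = -183738 + 3*I*sqrt(7753)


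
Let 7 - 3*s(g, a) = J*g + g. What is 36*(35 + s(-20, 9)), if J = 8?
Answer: 3504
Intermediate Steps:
s(g, a) = 7/3 - 3*g (s(g, a) = 7/3 - (8*g + g)/3 = 7/3 - 3*g)
36*(35 + s(-20, 9)) = 36*(35 + (7/3 - 3*(-20))) = 36*(35 + (7/3 + 60)) = 36*(35 + 187/3) = 36*(292/3) = 3504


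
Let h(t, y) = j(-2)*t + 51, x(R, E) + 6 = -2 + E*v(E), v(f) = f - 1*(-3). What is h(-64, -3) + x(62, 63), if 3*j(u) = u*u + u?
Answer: 12475/3 ≈ 4158.3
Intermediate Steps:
v(f) = 3 + f (v(f) = f + 3 = 3 + f)
j(u) = u/3 + u**2/3 (j(u) = (u*u + u)/3 = (u**2 + u)/3 = (u + u**2)/3 = u/3 + u**2/3)
x(R, E) = -8 + E*(3 + E) (x(R, E) = -6 + (-2 + E*(3 + E)) = -8 + E*(3 + E))
h(t, y) = 51 + 2*t/3 (h(t, y) = ((1/3)*(-2)*(1 - 2))*t + 51 = ((1/3)*(-2)*(-1))*t + 51 = 2*t/3 + 51 = 51 + 2*t/3)
h(-64, -3) + x(62, 63) = (51 + (2/3)*(-64)) + (-8 + 63*(3 + 63)) = (51 - 128/3) + (-8 + 63*66) = 25/3 + (-8 + 4158) = 25/3 + 4150 = 12475/3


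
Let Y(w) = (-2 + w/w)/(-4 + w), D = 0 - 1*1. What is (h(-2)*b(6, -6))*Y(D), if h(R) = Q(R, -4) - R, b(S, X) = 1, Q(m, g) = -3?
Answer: -1/5 ≈ -0.20000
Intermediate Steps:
h(R) = -3 - R
D = -1 (D = 0 - 1 = -1)
Y(w) = -1/(-4 + w) (Y(w) = (-2 + 1)/(-4 + w) = -1/(-4 + w))
(h(-2)*b(6, -6))*Y(D) = ((-3 - 1*(-2))*1)*(-1/(-4 - 1)) = ((-3 + 2)*1)*(-1/(-5)) = (-1*1)*(-1*(-1/5)) = -1*1/5 = -1/5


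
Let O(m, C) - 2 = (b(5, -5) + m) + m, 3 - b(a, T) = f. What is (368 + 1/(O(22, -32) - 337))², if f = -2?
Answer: 11076931009/81796 ≈ 1.3542e+5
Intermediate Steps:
b(a, T) = 5 (b(a, T) = 3 - 1*(-2) = 3 + 2 = 5)
O(m, C) = 7 + 2*m (O(m, C) = 2 + ((5 + m) + m) = 2 + (5 + 2*m) = 7 + 2*m)
(368 + 1/(O(22, -32) - 337))² = (368 + 1/((7 + 2*22) - 337))² = (368 + 1/((7 + 44) - 337))² = (368 + 1/(51 - 337))² = (368 + 1/(-286))² = (368 - 1/286)² = (105247/286)² = 11076931009/81796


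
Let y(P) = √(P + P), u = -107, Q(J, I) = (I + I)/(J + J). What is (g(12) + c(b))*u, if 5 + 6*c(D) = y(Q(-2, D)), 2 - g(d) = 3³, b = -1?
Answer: 8239/3 ≈ 2746.3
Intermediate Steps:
g(d) = -25 (g(d) = 2 - 1*3³ = 2 - 1*27 = 2 - 27 = -25)
Q(J, I) = I/J (Q(J, I) = (2*I)/((2*J)) = (2*I)*(1/(2*J)) = I/J)
y(P) = √2*√P (y(P) = √(2*P) = √2*√P)
c(D) = -⅚ + √(-D)/6 (c(D) = -⅚ + (√2*√(D/(-2)))/6 = -⅚ + (√2*√(D*(-½)))/6 = -⅚ + (√2*√(-D/2))/6 = -⅚ + (√2*(√2*√(-D)/2))/6 = -⅚ + √(-D)/6)
(g(12) + c(b))*u = (-25 + (-⅚ + √(-1*(-1))/6))*(-107) = (-25 + (-⅚ + √1/6))*(-107) = (-25 + (-⅚ + (⅙)*1))*(-107) = (-25 + (-⅚ + ⅙))*(-107) = (-25 - ⅔)*(-107) = -77/3*(-107) = 8239/3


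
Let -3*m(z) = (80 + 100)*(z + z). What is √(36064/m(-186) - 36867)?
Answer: I*√7971217705/465 ≈ 192.0*I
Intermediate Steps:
m(z) = -120*z (m(z) = -(80 + 100)*(z + z)/3 = -60*2*z = -120*z)
√(36064/m(-186) - 36867) = √(36064/((-120*(-186))) - 36867) = √(36064/22320 - 36867) = √(36064*(1/22320) - 36867) = √(2254/1395 - 36867) = √(-51427211/1395) = I*√7971217705/465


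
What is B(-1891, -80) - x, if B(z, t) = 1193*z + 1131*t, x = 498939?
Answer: -2845382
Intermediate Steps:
B(z, t) = 1131*t + 1193*z
B(-1891, -80) - x = (1131*(-80) + 1193*(-1891)) - 1*498939 = (-90480 - 2255963) - 498939 = -2346443 - 498939 = -2845382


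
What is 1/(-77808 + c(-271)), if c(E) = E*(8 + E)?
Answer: -1/6535 ≈ -0.00015302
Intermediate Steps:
1/(-77808 + c(-271)) = 1/(-77808 - 271*(8 - 271)) = 1/(-77808 - 271*(-263)) = 1/(-77808 + 71273) = 1/(-6535) = -1/6535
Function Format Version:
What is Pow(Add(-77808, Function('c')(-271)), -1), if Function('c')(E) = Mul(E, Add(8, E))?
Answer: Rational(-1, 6535) ≈ -0.00015302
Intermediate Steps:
Pow(Add(-77808, Function('c')(-271)), -1) = Pow(Add(-77808, Mul(-271, Add(8, -271))), -1) = Pow(Add(-77808, Mul(-271, -263)), -1) = Pow(Add(-77808, 71273), -1) = Pow(-6535, -1) = Rational(-1, 6535)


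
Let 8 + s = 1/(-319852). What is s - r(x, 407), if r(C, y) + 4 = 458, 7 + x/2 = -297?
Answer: -147771625/319852 ≈ -462.00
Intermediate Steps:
x = -608 (x = -14 + 2*(-297) = -14 - 594 = -608)
r(C, y) = 454 (r(C, y) = -4 + 458 = 454)
s = -2558817/319852 (s = -8 + 1/(-319852) = -8 - 1/319852 = -2558817/319852 ≈ -8.0000)
s - r(x, 407) = -2558817/319852 - 1*454 = -2558817/319852 - 454 = -147771625/319852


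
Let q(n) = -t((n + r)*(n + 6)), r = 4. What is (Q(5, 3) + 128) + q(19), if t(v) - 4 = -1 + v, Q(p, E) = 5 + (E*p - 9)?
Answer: -439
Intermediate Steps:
Q(p, E) = -4 + E*p (Q(p, E) = 5 + (-9 + E*p) = -4 + E*p)
t(v) = 3 + v (t(v) = 4 + (-1 + v) = 3 + v)
q(n) = -3 - (4 + n)*(6 + n) (q(n) = -(3 + (n + 4)*(n + 6)) = -(3 + (4 + n)*(6 + n)) = -3 - (4 + n)*(6 + n))
(Q(5, 3) + 128) + q(19) = ((-4 + 3*5) + 128) + (-27 - 1*19**2 - 10*19) = ((-4 + 15) + 128) + (-27 - 1*361 - 190) = (11 + 128) + (-27 - 361 - 190) = 139 - 578 = -439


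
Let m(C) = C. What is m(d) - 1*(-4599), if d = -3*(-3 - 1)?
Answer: 4611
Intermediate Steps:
d = 12 (d = -3*(-4) = 12)
m(d) - 1*(-4599) = 12 - 1*(-4599) = 12 + 4599 = 4611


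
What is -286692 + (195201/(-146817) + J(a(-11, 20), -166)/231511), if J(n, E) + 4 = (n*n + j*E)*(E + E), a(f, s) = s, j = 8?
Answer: -1082732167183839/3776638943 ≈ -2.8669e+5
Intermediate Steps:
J(n, E) = -4 + 2*E*(n² + 8*E) (J(n, E) = -4 + (n*n + 8*E)*(E + E) = -4 + (n² + 8*E)*(2*E) = -4 + 2*E*(n² + 8*E))
-286692 + (195201/(-146817) + J(a(-11, 20), -166)/231511) = -286692 + (195201/(-146817) + (-4 + 16*(-166)² + 2*(-166)*20²)/231511) = -286692 + (195201*(-1/146817) + (-4 + 16*27556 + 2*(-166)*400)*(1/231511)) = -286692 + (-21689/16313 + (-4 + 440896 - 132800)*(1/231511)) = -286692 + (-21689/16313 + 308092*(1/231511)) = -286692 + (-21689/16313 + 308092/231511) = -286692 + 4662717/3776638943 = -1082732167183839/3776638943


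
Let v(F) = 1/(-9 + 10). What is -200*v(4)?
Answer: -200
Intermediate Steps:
v(F) = 1 (v(F) = 1/1 = 1)
-200*v(4) = -200*1 = -200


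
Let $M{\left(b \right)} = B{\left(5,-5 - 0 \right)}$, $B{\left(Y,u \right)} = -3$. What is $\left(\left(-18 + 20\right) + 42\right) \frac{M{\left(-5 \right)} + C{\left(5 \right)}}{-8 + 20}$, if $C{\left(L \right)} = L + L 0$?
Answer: $\frac{22}{3} \approx 7.3333$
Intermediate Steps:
$M{\left(b \right)} = -3$
$C{\left(L \right)} = L$ ($C{\left(L \right)} = L + 0 = L$)
$\left(\left(-18 + 20\right) + 42\right) \frac{M{\left(-5 \right)} + C{\left(5 \right)}}{-8 + 20} = \left(\left(-18 + 20\right) + 42\right) \frac{-3 + 5}{-8 + 20} = \left(2 + 42\right) \frac{2}{12} = 44 \cdot 2 \cdot \frac{1}{12} = 44 \cdot \frac{1}{6} = \frac{22}{3}$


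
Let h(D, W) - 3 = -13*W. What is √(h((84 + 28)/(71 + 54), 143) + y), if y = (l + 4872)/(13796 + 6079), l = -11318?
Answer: I*√29331084570/3975 ≈ 43.085*I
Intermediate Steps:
h(D, W) = 3 - 13*W
y = -6446/19875 (y = (-11318 + 4872)/(13796 + 6079) = -6446/19875 ≈ -0.32433)
√(h((84 + 28)/(71 + 54), 143) + y) = √((3 - 13*143) - 6446/19875) = √((3 - 1859) - 6446/19875) = √(-1856 - 6446/19875) = √(-36894446/19875) = I*√29331084570/3975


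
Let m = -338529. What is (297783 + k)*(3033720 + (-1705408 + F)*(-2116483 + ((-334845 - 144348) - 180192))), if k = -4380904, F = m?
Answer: -23166413196848858356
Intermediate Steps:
F = -338529
(297783 + k)*(3033720 + (-1705408 + F)*(-2116483 + ((-334845 - 144348) - 180192))) = (297783 - 4380904)*(3033720 + (-1705408 - 338529)*(-2116483 + ((-334845 - 144348) - 180192))) = -4083121*(3033720 - 2043937*(-2116483 + (-479193 - 180192))) = -4083121*(3033720 - 2043937*(-2116483 - 659385)) = -4083121*(3033720 - 2043937*(-2775868)) = -4083121*(3033720 + 5673699312316) = -4083121*5673702346036 = -23166413196848858356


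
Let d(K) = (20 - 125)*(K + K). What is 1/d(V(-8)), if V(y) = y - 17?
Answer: 1/5250 ≈ 0.00019048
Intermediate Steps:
V(y) = -17 + y
d(K) = -210*K
1/d(V(-8)) = 1/(-210*(-17 - 8)) = 1/(-210*(-25)) = 1/5250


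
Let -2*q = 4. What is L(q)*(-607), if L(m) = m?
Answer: 1214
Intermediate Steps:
q = -2 (q = -½*4 = -2)
L(q)*(-607) = -2*(-607) = 1214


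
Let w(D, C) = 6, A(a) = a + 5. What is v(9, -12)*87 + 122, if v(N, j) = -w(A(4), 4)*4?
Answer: -1966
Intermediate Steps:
A(a) = 5 + a
v(N, j) = -24 (v(N, j) = -1*6*4 = -6*4 = -24)
v(9, -12)*87 + 122 = -24*87 + 122 = -2088 + 122 = -1966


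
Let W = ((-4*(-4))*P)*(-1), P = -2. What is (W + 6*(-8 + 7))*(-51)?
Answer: -1326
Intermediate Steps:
W = 32 (W = (-4*(-4)*(-2))*(-1) = (16*(-2))*(-1) = -32*(-1) = 32)
(W + 6*(-8 + 7))*(-51) = (32 + 6*(-8 + 7))*(-51) = (32 + 6*(-1))*(-51) = (32 - 6)*(-51) = 26*(-51) = -1326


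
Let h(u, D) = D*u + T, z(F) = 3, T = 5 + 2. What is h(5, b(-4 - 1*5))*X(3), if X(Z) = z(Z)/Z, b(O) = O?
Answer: -38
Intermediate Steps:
T = 7
h(u, D) = 7 + D*u (h(u, D) = D*u + 7 = 7 + D*u)
X(Z) = 3/Z
h(5, b(-4 - 1*5))*X(3) = (7 + (-4 - 1*5)*5)*(3/3) = (7 + (-4 - 5)*5)*(3*(1/3)) = (7 - 9*5)*1 = (7 - 45)*1 = -38*1 = -38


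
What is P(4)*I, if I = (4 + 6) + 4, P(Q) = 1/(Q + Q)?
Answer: 7/4 ≈ 1.7500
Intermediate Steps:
P(Q) = 1/(2*Q)
I = 14 (I = 10 + 4 = 14)
P(4)*I = ((½)/4)*14 = ((½)*(¼))*14 = (⅛)*14 = 7/4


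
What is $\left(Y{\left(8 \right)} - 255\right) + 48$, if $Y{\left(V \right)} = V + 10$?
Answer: $-189$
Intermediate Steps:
$Y{\left(V \right)} = 10 + V$
$\left(Y{\left(8 \right)} - 255\right) + 48 = \left(\left(10 + 8\right) - 255\right) + 48 = \left(18 - 255\right) + 48 = -237 + 48 = -189$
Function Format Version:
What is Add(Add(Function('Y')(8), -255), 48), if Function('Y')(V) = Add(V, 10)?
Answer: -189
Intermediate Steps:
Function('Y')(V) = Add(10, V)
Add(Add(Function('Y')(8), -255), 48) = Add(Add(Add(10, 8), -255), 48) = Add(Add(18, -255), 48) = Add(-237, 48) = -189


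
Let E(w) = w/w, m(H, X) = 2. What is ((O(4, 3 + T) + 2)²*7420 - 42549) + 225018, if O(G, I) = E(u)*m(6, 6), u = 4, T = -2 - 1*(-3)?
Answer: 301189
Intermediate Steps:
T = 1 (T = -2 + 3 = 1)
E(w) = 1
O(G, I) = 2 (O(G, I) = 1*2 = 2)
((O(4, 3 + T) + 2)²*7420 - 42549) + 225018 = ((2 + 2)²*7420 - 42549) + 225018 = (4²*7420 - 42549) + 225018 = (16*7420 - 42549) + 225018 = (118720 - 42549) + 225018 = 76171 + 225018 = 301189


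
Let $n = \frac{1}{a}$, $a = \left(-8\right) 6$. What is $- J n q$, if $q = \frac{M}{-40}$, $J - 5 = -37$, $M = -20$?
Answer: $- \frac{1}{3} \approx -0.33333$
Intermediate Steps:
$a = -48$
$n = - \frac{1}{48}$ ($n = \frac{1}{-48} = - \frac{1}{48} \approx -0.020833$)
$J = -32$ ($J = 5 - 37 = -32$)
$q = \frac{1}{2}$ ($q = - \frac{20}{-40} = \left(-20\right) \left(- \frac{1}{40}\right) = \frac{1}{2} \approx 0.5$)
$- J n q = \left(-1\right) \left(-32\right) \left(- \frac{1}{48}\right) \frac{1}{2} = 32 \left(- \frac{1}{48}\right) \frac{1}{2} = \left(- \frac{2}{3}\right) \frac{1}{2} = - \frac{1}{3}$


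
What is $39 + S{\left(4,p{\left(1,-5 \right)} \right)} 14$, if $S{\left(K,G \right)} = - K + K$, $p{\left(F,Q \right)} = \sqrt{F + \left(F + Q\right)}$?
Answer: $39$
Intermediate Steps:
$p{\left(F,Q \right)} = \sqrt{Q + 2 F}$
$S{\left(K,G \right)} = 0$
$39 + S{\left(4,p{\left(1,-5 \right)} \right)} 14 = 39 + 0 \cdot 14 = 39 + 0 = 39$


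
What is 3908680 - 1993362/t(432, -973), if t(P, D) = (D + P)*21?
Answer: 2114690802/541 ≈ 3.9089e+6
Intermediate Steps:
t(P, D) = 21*D + 21*P
3908680 - 1993362/t(432, -973) = 3908680 - 1993362/(21*(-973) + 21*432) = 3908680 - 1993362/(-20433 + 9072) = 3908680 - 1993362/(-11361) = 3908680 - 1993362*(-1/11361) = 3908680 + 94922/541 = 2114690802/541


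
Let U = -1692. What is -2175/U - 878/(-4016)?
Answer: 425849/283128 ≈ 1.5041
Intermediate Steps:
-2175/U - 878/(-4016) = -2175/(-1692) - 878/(-4016) = -2175*(-1/1692) - 878*(-1/4016) = 725/564 + 439/2008 = 425849/283128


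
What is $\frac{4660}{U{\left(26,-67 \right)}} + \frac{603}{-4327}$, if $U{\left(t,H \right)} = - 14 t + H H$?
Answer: $\frac{3535289}{3569775} \approx 0.99034$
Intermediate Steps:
$U{\left(t,H \right)} = H^{2} - 14 t$ ($U{\left(t,H \right)} = - 14 t + H^{2} = H^{2} - 14 t$)
$\frac{4660}{U{\left(26,-67 \right)}} + \frac{603}{-4327} = \frac{4660}{\left(-67\right)^{2} - 364} + \frac{603}{-4327} = \frac{4660}{4489 - 364} + 603 \left(- \frac{1}{4327}\right) = \frac{4660}{4125} - \frac{603}{4327} = 4660 \cdot \frac{1}{4125} - \frac{603}{4327} = \frac{932}{825} - \frac{603}{4327} = \frac{3535289}{3569775}$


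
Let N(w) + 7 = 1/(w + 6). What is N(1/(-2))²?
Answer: 5625/121 ≈ 46.488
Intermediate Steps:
N(w) = -7 + 1/(6 + w) (N(w) = -7 + 1/(w + 6) = -7 + 1/(6 + w))
N(1/(-2))² = ((-41 - 7/(-2))/(6 + 1/(-2)))² = ((-41 - 7*(-½))/(6 - ½))² = ((-41 + 7/2)/(11/2))² = ((2/11)*(-75/2))² = (-75/11)² = 5625/121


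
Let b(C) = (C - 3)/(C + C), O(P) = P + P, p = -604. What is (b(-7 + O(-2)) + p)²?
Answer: 44049769/121 ≈ 3.6405e+5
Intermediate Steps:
O(P) = 2*P
b(C) = (-3 + C)/(2*C) (b(C) = (-3 + C)/((2*C)) = (-3 + C)*(1/(2*C)) = (-3 + C)/(2*C))
(b(-7 + O(-2)) + p)² = ((-3 + (-7 + 2*(-2)))/(2*(-7 + 2*(-2))) - 604)² = ((-3 + (-7 - 4))/(2*(-7 - 4)) - 604)² = ((½)*(-3 - 11)/(-11) - 604)² = ((½)*(-1/11)*(-14) - 604)² = (7/11 - 604)² = (-6637/11)² = 44049769/121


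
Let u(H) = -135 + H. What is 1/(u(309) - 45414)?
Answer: -1/45240 ≈ -2.2104e-5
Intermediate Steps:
1/(u(309) - 45414) = 1/((-135 + 309) - 45414) = 1/(174 - 45414) = 1/(-45240) = -1/45240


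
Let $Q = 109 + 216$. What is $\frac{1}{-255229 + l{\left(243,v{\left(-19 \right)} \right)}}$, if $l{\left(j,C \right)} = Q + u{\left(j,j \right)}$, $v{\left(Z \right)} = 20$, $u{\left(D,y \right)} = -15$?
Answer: $- \frac{1}{254919} \approx -3.9228 \cdot 10^{-6}$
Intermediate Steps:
$Q = 325$
$l{\left(j,C \right)} = 310$ ($l{\left(j,C \right)} = 325 - 15 = 310$)
$\frac{1}{-255229 + l{\left(243,v{\left(-19 \right)} \right)}} = \frac{1}{-255229 + 310} = \frac{1}{-254919} = - \frac{1}{254919}$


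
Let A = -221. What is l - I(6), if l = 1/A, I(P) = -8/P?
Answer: 881/663 ≈ 1.3288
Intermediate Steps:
l = -1/221 (l = 1/(-221) = -1/221 ≈ -0.0045249)
l - I(6) = -1/221 - (-8)/6 = -1/221 - 1*(-4/3) = -1/221 + 4/3 = 881/663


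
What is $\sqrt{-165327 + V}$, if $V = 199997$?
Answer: $\sqrt{34670} \approx 186.2$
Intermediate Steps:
$\sqrt{-165327 + V} = \sqrt{-165327 + 199997} = \sqrt{34670}$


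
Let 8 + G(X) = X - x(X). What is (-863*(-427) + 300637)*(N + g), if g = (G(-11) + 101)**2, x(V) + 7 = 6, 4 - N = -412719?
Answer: 280778334456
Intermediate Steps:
N = 412723 (N = 4 - 1*(-412719) = 4 + 412719 = 412723)
x(V) = -1 (x(V) = -7 + 6 = -1)
G(X) = -7 + X (G(X) = -8 + (X - 1*(-1)) = -8 + (X + 1) = -8 + (1 + X) = -7 + X)
g = 6889 (g = ((-7 - 11) + 101)**2 = (-18 + 101)**2 = 83**2 = 6889)
(-863*(-427) + 300637)*(N + g) = (-863*(-427) + 300637)*(412723 + 6889) = (368501 + 300637)*419612 = 669138*419612 = 280778334456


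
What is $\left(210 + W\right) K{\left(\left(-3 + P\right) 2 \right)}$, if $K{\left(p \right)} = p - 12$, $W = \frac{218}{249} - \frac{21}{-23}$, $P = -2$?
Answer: $- \frac{26684086}{5727} \approx -4659.3$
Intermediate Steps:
$W = \frac{10243}{5727}$ ($W = 218 \cdot \frac{1}{249} - - \frac{21}{23} = \frac{218}{249} + \frac{21}{23} = \frac{10243}{5727} \approx 1.7885$)
$K{\left(p \right)} = -12 + p$ ($K{\left(p \right)} = p - 12 = -12 + p$)
$\left(210 + W\right) K{\left(\left(-3 + P\right) 2 \right)} = \left(210 + \frac{10243}{5727}\right) \left(-12 + \left(-3 - 2\right) 2\right) = \frac{1212913 \left(-12 - 10\right)}{5727} = \frac{1212913}{5727} \left(-22\right) = - \frac{26684086}{5727}$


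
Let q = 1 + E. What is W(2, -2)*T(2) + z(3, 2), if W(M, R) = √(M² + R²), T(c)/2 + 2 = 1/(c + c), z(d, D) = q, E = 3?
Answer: 4 - 7*√2 ≈ -5.8995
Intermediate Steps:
q = 4 (q = 1 + 3 = 4)
z(d, D) = 4
T(c) = -4 + 1/c (T(c) = -4 + 2/(c + c) = -4 + 2/((2*c)) = -4 + 2*(1/(2*c)) = -4 + 1/c)
W(2, -2)*T(2) + z(3, 2) = √(2² + (-2)²)*(-4 + 1/2) + 4 = √(4 + 4)*(-4 + ½) + 4 = √8*(-7/2) + 4 = (2*√2)*(-7/2) + 4 = -7*√2 + 4 = 4 - 7*√2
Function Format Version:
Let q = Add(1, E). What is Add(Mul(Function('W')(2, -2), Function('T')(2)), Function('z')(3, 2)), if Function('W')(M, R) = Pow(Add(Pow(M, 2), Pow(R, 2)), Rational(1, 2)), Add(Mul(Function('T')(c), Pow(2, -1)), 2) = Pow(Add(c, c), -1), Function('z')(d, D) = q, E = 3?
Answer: Add(4, Mul(-7, Pow(2, Rational(1, 2)))) ≈ -5.8995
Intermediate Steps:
q = 4 (q = Add(1, 3) = 4)
Function('z')(d, D) = 4
Function('T')(c) = Add(-4, Pow(c, -1)) (Function('T')(c) = Add(-4, Mul(2, Pow(Add(c, c), -1))) = Add(-4, Mul(2, Pow(Mul(2, c), -1))) = Add(-4, Mul(2, Mul(Rational(1, 2), Pow(c, -1)))) = Add(-4, Pow(c, -1)))
Add(Mul(Function('W')(2, -2), Function('T')(2)), Function('z')(3, 2)) = Add(Mul(Pow(Add(Pow(2, 2), Pow(-2, 2)), Rational(1, 2)), Add(-4, Pow(2, -1))), 4) = Add(Mul(Pow(Add(4, 4), Rational(1, 2)), Add(-4, Rational(1, 2))), 4) = Add(Mul(Pow(8, Rational(1, 2)), Rational(-7, 2)), 4) = Add(Mul(Mul(2, Pow(2, Rational(1, 2))), Rational(-7, 2)), 4) = Add(Mul(-7, Pow(2, Rational(1, 2))), 4) = Add(4, Mul(-7, Pow(2, Rational(1, 2))))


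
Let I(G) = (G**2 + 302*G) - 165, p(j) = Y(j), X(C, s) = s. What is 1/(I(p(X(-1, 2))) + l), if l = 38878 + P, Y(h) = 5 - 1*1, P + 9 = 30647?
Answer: 1/70575 ≈ 1.4169e-5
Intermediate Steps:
P = 30638 (P = -9 + 30647 = 30638)
Y(h) = 4 (Y(h) = 5 - 1 = 4)
p(j) = 4
I(G) = -165 + G**2 + 302*G
l = 69516 (l = 38878 + 30638 = 69516)
1/(I(p(X(-1, 2))) + l) = 1/((-165 + 4**2 + 302*4) + 69516) = 1/((-165 + 16 + 1208) + 69516) = 1/(1059 + 69516) = 1/70575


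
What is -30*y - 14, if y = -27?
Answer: 796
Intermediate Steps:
-30*y - 14 = -30*(-27) - 14 = 810 - 14 = 796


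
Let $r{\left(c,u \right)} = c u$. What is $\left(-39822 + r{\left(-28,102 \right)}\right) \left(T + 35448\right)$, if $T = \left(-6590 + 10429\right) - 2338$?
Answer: $-1576909422$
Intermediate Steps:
$T = 1501$ ($T = 3839 - 2338 = 1501$)
$\left(-39822 + r{\left(-28,102 \right)}\right) \left(T + 35448\right) = \left(-39822 - 2856\right) \left(1501 + 35448\right) = \left(-39822 - 2856\right) 36949 = \left(-42678\right) 36949 = -1576909422$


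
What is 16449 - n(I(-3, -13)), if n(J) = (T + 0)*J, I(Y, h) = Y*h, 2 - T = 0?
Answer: 16371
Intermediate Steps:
T = 2 (T = 2 - 1*0 = 2 + 0 = 2)
n(J) = 2*J (n(J) = (2 + 0)*J = 2*J)
16449 - n(I(-3, -13)) = 16449 - 2*(-3*(-13)) = 16449 - 2*39 = 16449 - 1*78 = 16449 - 78 = 16371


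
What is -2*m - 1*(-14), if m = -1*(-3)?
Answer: 8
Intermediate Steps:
m = 3
-2*m - 1*(-14) = -2*3 - 1*(-14) = -6 + 14 = 8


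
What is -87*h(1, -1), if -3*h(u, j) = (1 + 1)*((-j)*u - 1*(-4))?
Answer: 290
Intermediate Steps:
h(u, j) = -8/3 + 2*j*u/3 (h(u, j) = -(1 + 1)*((-j)*u - 1*(-4))/3 = -2*(-j*u + 4)/3 = -2*(4 - j*u)/3 = -(8 - 2*j*u)/3 = -8/3 + 2*j*u/3)
-87*h(1, -1) = -87*(-8/3 + (⅔)*(-1)*1) = -87*(-8/3 - ⅔) = -87*(-10/3) = 290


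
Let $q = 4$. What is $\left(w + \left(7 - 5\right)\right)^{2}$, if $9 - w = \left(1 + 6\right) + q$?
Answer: $0$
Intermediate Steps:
$w = -2$ ($w = 9 - \left(\left(1 + 6\right) + 4\right) = 9 - \left(7 + 4\right) = 9 - 11 = -2$)
$\left(w + \left(7 - 5\right)\right)^{2} = \left(-2 + \left(7 - 5\right)\right)^{2} = \left(-2 + 2\right)^{2} = 0^{2} = 0$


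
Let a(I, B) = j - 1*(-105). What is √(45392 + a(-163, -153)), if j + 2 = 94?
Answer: √45589 ≈ 213.52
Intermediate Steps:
j = 92 (j = -2 + 94 = 92)
a(I, B) = 197 (a(I, B) = 92 - 1*(-105) = 92 + 105 = 197)
√(45392 + a(-163, -153)) = √(45392 + 197) = √45589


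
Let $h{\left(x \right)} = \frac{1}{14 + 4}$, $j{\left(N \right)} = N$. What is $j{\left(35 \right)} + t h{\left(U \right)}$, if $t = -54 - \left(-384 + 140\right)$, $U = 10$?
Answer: $\frac{410}{9} \approx 45.556$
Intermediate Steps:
$h{\left(x \right)} = \frac{1}{18}$
$t = 190$ ($t = -54 - -244 = -54 + 244 = 190$)
$j{\left(35 \right)} + t h{\left(U \right)} = 35 + 190 \cdot \frac{1}{18} = 35 + \frac{95}{9} = \frac{410}{9}$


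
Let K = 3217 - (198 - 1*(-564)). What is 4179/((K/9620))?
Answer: 8040396/491 ≈ 16376.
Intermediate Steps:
K = 2455 (K = 3217 - (198 + 564) = 3217 - 1*762 = 3217 - 762 = 2455)
4179/((K/9620)) = 4179/((2455/9620)) = 4179/((2455*(1/9620))) = 4179/(491/1924) = 4179*(1924/491) = 8040396/491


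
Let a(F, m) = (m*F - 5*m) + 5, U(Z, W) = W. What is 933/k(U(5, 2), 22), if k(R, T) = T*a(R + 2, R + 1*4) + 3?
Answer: -933/19 ≈ -49.105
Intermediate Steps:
a(F, m) = 5 - 5*m + F*m (a(F, m) = (F*m - 5*m) + 5 = (-5*m + F*m) + 5 = 5 - 5*m + F*m)
k(R, T) = 3 + T*(-15 - 5*R + (2 + R)*(4 + R)) (k(R, T) = T*(5 - 5*(R + 1*4) + (R + 2)*(R + 1*4)) + 3 = T*(5 - 5*(R + 4) + (2 + R)*(R + 4)) + 3 = T*(5 - 5*(4 + R) + (2 + R)*(4 + R)) + 3 = T*(5 + (-20 - 5*R) + (2 + R)*(4 + R)) + 3 = T*(-15 - 5*R + (2 + R)*(4 + R)) + 3 = 3 + T*(-15 - 5*R + (2 + R)*(4 + R)))
933/k(U(5, 2), 22) = 933/(3 - 7*22 + 2*22 + 22*2²) = 933/(3 - 154 + 44 + 22*4) = 933/(3 - 154 + 44 + 88) = 933/(-19) = 933*(-1/19) = -933/19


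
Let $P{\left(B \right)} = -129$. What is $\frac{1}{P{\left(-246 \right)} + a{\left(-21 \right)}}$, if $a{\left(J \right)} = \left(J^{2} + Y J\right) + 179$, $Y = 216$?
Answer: $- \frac{1}{4045} \approx -0.00024722$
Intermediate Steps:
$a{\left(J \right)} = 179 + J^{2} + 216 J$ ($a{\left(J \right)} = \left(J^{2} + 216 J\right) + 179 = 179 + J^{2} + 216 J$)
$\frac{1}{P{\left(-246 \right)} + a{\left(-21 \right)}} = \frac{1}{-129 + \left(179 + \left(-21\right)^{2} + 216 \left(-21\right)\right)} = \frac{1}{-129 + \left(179 + 441 - 4536\right)} = \frac{1}{-129 - 3916} = \frac{1}{-4045} = - \frac{1}{4045}$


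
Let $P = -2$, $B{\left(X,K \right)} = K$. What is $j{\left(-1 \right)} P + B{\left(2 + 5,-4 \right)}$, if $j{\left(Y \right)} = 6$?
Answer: $-16$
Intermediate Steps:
$j{\left(-1 \right)} P + B{\left(2 + 5,-4 \right)} = 6 \left(-2\right) - 4 = -12 - 4 = -16$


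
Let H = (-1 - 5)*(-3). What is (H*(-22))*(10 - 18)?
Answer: 3168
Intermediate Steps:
H = 18 (H = -6*(-3) = 18)
(H*(-22))*(10 - 18) = (18*(-22))*(10 - 18) = -396*(-8) = 3168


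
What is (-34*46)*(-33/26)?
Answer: 25806/13 ≈ 1985.1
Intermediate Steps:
(-34*46)*(-33/26) = -(-51612)/26 = -1564*(-33/26) = 25806/13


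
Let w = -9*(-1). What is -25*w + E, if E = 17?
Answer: -208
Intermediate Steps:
w = 9
-25*w + E = -25*9 + 17 = -225 + 17 = -208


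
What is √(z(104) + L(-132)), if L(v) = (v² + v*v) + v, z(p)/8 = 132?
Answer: 2*√8943 ≈ 189.13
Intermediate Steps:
z(p) = 1056 (z(p) = 8*132 = 1056)
L(v) = v + 2*v² (L(v) = (v² + v²) + v = 2*v² + v = v + 2*v²)
√(z(104) + L(-132)) = √(1056 - 132*(1 + 2*(-132))) = √(1056 - 132*(1 - 264)) = √(1056 - 132*(-263)) = √(1056 + 34716) = √35772 = 2*√8943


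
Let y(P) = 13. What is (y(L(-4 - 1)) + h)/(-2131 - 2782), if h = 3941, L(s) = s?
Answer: -3954/4913 ≈ -0.80480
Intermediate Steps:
(y(L(-4 - 1)) + h)/(-2131 - 2782) = (13 + 3941)/(-2131 - 2782) = 3954/(-4913) = 3954*(-1/4913) = -3954/4913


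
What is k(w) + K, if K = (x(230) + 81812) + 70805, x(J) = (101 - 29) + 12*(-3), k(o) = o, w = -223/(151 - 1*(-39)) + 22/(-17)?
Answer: 493061219/3230 ≈ 1.5265e+5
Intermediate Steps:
w = -7971/3230 (w = -223/(151 + 39) + 22*(-1/17) = -223/190 - 22/17 = -7971/3230 ≈ -2.4678)
x(J) = 36 (x(J) = 72 - 36 = 36)
K = 152653 (K = (36 + 81812) + 70805 = 81848 + 70805 = 152653)
k(w) + K = -7971/3230 + 152653 = 493061219/3230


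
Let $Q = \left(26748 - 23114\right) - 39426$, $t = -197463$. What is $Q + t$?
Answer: $-233255$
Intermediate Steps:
$Q = -35792$ ($Q = 3634 - 39426 = -35792$)
$Q + t = -35792 - 197463 = -233255$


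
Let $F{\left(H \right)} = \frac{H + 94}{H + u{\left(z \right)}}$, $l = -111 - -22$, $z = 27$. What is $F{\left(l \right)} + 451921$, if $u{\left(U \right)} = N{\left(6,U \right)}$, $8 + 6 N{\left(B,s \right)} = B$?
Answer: $\frac{121114813}{268} \approx 4.5192 \cdot 10^{5}$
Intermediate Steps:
$N{\left(B,s \right)} = - \frac{4}{3} + \frac{B}{6}$
$u{\left(U \right)} = - \frac{1}{3}$ ($u{\left(U \right)} = - \frac{4}{3} + \frac{1}{6} \cdot 6 = - \frac{4}{3} + 1 = - \frac{1}{3}$)
$l = -89$ ($l = -111 + 22 = -89$)
$F{\left(H \right)} = \frac{94 + H}{- \frac{1}{3} + H}$ ($F{\left(H \right)} = \frac{H + 94}{H - \frac{1}{3}} = \frac{94 + H}{- \frac{1}{3} + H}$)
$F{\left(l \right)} + 451921 = \frac{3 \left(94 - 89\right)}{-1 + 3 \left(-89\right)} + 451921 = 3 \frac{1}{-1 - 267} \cdot 5 + 451921 = 3 \frac{1}{-268} \cdot 5 + 451921 = 3 \left(- \frac{1}{268}\right) 5 + 451921 = - \frac{15}{268} + 451921 = \frac{121114813}{268}$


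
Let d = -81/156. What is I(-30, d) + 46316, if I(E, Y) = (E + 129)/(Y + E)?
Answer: 24499448/529 ≈ 46313.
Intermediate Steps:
d = -27/52 (d = -81*1/156 = -27/52 ≈ -0.51923)
I(E, Y) = (129 + E)/(E + Y)
I(-30, d) + 46316 = (129 - 30)/(-30 - 27/52) + 46316 = 99/(-1587/52) + 46316 = -52/1587*99 + 46316 = -1716/529 + 46316 = 24499448/529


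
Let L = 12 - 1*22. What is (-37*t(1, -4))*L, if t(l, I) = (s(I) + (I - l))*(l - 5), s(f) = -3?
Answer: 11840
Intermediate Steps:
L = -10 (L = 12 - 22 = -10)
t(l, I) = (-5 + l)*(-3 + I - l) (t(l, I) = (-3 + (I - l))*(l - 5) = (-3 + I - l)*(-5 + l) = (-5 + l)*(-3 + I - l))
(-37*t(1, -4))*L = -37*(15 - 1*1² - 5*(-4) + 2*1 - 4*1)*(-10) = -37*(15 - 1*1 + 20 + 2 - 4)*(-10) = -37*(15 - 1 + 20 + 2 - 4)*(-10) = -37*32*(-10) = -1184*(-10) = 11840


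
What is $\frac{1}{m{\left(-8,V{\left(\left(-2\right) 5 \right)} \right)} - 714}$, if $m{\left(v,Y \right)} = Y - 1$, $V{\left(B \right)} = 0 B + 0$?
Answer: $- \frac{1}{715} \approx -0.0013986$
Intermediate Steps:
$V{\left(B \right)} = 0$ ($V{\left(B \right)} = 0 + 0 = 0$)
$m{\left(v,Y \right)} = -1 + Y$
$\frac{1}{m{\left(-8,V{\left(\left(-2\right) 5 \right)} \right)} - 714} = \frac{1}{\left(-1 + 0\right) - 714} = \frac{1}{-1 - 714} = \frac{1}{-715} = - \frac{1}{715}$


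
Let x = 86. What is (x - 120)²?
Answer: 1156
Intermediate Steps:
(x - 120)² = (86 - 120)² = (-34)² = 1156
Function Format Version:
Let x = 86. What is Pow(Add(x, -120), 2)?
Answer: 1156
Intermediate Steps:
Pow(Add(x, -120), 2) = Pow(Add(86, -120), 2) = Pow(-34, 2) = 1156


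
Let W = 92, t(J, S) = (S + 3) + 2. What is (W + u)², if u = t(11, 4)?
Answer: 10201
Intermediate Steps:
t(J, S) = 5 + S (t(J, S) = (3 + S) + 2 = 5 + S)
u = 9 (u = 5 + 4 = 9)
(W + u)² = (92 + 9)² = 101² = 10201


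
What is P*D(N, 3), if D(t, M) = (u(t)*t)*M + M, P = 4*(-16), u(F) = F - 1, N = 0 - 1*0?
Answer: -192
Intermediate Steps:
N = 0 (N = 0 + 0 = 0)
u(F) = -1 + F
P = -64
D(t, M) = M + M*t*(-1 + t) (D(t, M) = ((-1 + t)*t)*M + M = (t*(-1 + t))*M + M = M*t*(-1 + t) + M = M + M*t*(-1 + t))
P*D(N, 3) = -192*(1 + 0*(-1 + 0)) = -192*(1 + 0*(-1)) = -192*(1 + 0) = -192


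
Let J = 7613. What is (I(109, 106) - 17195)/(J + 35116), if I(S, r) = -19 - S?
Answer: -17323/42729 ≈ -0.40542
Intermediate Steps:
(I(109, 106) - 17195)/(J + 35116) = ((-19 - 1*109) - 17195)/(7613 + 35116) = ((-19 - 109) - 17195)/42729 = (-128 - 17195)*(1/42729) = -17323*1/42729 = -17323/42729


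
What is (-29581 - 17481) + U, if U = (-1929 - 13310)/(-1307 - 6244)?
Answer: -355349923/7551 ≈ -47060.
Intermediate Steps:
U = 15239/7551 (U = -15239/(-7551) = -15239*(-1/7551) = 15239/7551 ≈ 2.0181)
(-29581 - 17481) + U = (-29581 - 17481) + 15239/7551 = -47062 + 15239/7551 = -355349923/7551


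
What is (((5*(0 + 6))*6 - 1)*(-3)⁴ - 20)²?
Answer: 209641441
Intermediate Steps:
(((5*(0 + 6))*6 - 1)*(-3)⁴ - 20)² = (((5*6)*6 - 1)*81 - 20)² = ((30*6 - 1)*81 - 20)² = ((180 - 1)*81 - 20)² = (179*81 - 20)² = (14499 - 20)² = 14479² = 209641441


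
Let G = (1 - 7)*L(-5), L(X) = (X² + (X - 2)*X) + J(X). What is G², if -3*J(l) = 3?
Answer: 125316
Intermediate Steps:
J(l) = -1 (J(l) = -⅓*3 = -1)
L(X) = -1 + X² + X*(-2 + X) (L(X) = (X² + (X - 2)*X) - 1 = (X² + (-2 + X)*X) - 1 = (X² + X*(-2 + X)) - 1 = -1 + X² + X*(-2 + X))
G = -354 (G = (1 - 7)*(-1 - 2*(-5) + 2*(-5)²) = -6*(-1 + 10 + 2*25) = -6*(-1 + 10 + 50) = -6*59 = -354)
G² = (-354)² = 125316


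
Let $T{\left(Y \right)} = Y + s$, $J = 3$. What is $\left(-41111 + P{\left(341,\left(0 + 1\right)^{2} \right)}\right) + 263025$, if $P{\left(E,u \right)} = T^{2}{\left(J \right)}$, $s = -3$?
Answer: $221914$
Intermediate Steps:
$T{\left(Y \right)} = -3 + Y$ ($T{\left(Y \right)} = Y - 3 = -3 + Y$)
$P{\left(E,u \right)} = 0$ ($P{\left(E,u \right)} = \left(-3 + 3\right)^{2} = 0^{2} = 0$)
$\left(-41111 + P{\left(341,\left(0 + 1\right)^{2} \right)}\right) + 263025 = \left(-41111 + 0\right) + 263025 = -41111 + 263025 = 221914$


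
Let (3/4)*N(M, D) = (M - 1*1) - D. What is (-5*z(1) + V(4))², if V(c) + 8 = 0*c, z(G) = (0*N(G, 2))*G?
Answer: 64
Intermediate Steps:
N(M, D) = -4/3 - 4*D/3 + 4*M/3 (N(M, D) = 4*((M - 1*1) - D)/3 = 4*((M - 1) - D)/3 = 4*((-1 + M) - D)/3 = 4*(-1 + M - D)/3 = -4/3 - 4*D/3 + 4*M/3)
z(G) = 0 (z(G) = (0*(-4/3 - 4/3*2 + 4*G/3))*G = (0*(-4/3 - 8/3 + 4*G/3))*G = (0*(-4 + 4*G/3))*G = 0*G = 0)
V(c) = -8 (V(c) = -8 + 0*c = -8 + 0 = -8)
(-5*z(1) + V(4))² = (-5*0 - 8)² = (0 - 8)² = (-8)² = 64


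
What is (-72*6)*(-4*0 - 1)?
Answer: 432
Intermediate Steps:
(-72*6)*(-4*0 - 1) = (-6*72)*(0 - 1) = -432*(-1) = 432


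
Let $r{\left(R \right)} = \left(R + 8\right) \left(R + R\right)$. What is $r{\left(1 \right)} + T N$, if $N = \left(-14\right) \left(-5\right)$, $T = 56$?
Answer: $3938$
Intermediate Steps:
$r{\left(R \right)} = 2 R \left(8 + R\right)$ ($r{\left(R \right)} = \left(8 + R\right) 2 R = 2 R \left(8 + R\right)$)
$N = 70$
$r{\left(1 \right)} + T N = 2 \cdot 1 \left(8 + 1\right) + 56 \cdot 70 = 2 \cdot 1 \cdot 9 + 3920 = 18 + 3920 = 3938$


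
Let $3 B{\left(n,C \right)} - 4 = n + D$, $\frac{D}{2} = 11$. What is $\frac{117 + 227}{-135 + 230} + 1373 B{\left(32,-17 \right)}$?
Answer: $\frac{7566262}{285} \approx 26548.0$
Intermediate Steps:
$D = 22$ ($D = 2 \cdot 11 = 22$)
$B{\left(n,C \right)} = \frac{26}{3} + \frac{n}{3}$ ($B{\left(n,C \right)} = \frac{4}{3} + \frac{n + 22}{3} = \frac{4}{3} + \frac{22 + n}{3} = \frac{4}{3} + \left(\frac{22}{3} + \frac{n}{3}\right) = \frac{26}{3} + \frac{n}{3}$)
$\frac{117 + 227}{-135 + 230} + 1373 B{\left(32,-17 \right)} = \frac{117 + 227}{-135 + 230} + 1373 \left(\frac{26}{3} + \frac{1}{3} \cdot 32\right) = \frac{344}{95} + 1373 \left(\frac{26}{3} + \frac{32}{3}\right) = 344 \cdot \frac{1}{95} + 1373 \cdot \frac{58}{3} = \frac{344}{95} + \frac{79634}{3} = \frac{7566262}{285}$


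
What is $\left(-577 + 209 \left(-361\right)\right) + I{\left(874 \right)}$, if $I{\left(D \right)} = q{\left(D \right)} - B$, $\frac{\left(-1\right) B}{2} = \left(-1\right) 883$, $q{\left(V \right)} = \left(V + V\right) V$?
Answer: $1449960$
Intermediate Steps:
$q{\left(V \right)} = 2 V^{2}$ ($q{\left(V \right)} = 2 V V = 2 V^{2}$)
$B = 1766$ ($B = - 2 \left(\left(-1\right) 883\right) = \left(-2\right) \left(-883\right) = 1766$)
$I{\left(D \right)} = -1766 + 2 D^{2}$ ($I{\left(D \right)} = 2 D^{2} - 1766 = -1766 + 2 D^{2}$)
$\left(-577 + 209 \left(-361\right)\right) + I{\left(874 \right)} = \left(-577 + 209 \left(-361\right)\right) - \left(1766 - 2 \cdot 874^{2}\right) = \left(-577 - 75449\right) + \left(-1766 + 2 \cdot 763876\right) = -76026 + \left(-1766 + 1527752\right) = -76026 + 1525986 = 1449960$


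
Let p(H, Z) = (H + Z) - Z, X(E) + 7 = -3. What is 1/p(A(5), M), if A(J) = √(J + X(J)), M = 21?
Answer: -I*√5/5 ≈ -0.44721*I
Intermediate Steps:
X(E) = -10 (X(E) = -7 - 3 = -10)
A(J) = √(-10 + J) (A(J) = √(J - 10) = √(-10 + J))
p(H, Z) = H
1/p(A(5), M) = 1/(√(-10 + 5)) = 1/(√(-5)) = 1/(I*√5) = -I*√5/5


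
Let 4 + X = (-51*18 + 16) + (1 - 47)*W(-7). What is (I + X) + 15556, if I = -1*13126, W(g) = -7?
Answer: 1846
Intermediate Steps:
X = -584 (X = -4 + ((-51*18 + 16) + (1 - 47)*(-7)) = -4 + ((-918 + 16) - 46*(-7)) = -4 + (-902 + 322) = -4 - 580 = -584)
I = -13126
(I + X) + 15556 = (-13126 - 584) + 15556 = -13710 + 15556 = 1846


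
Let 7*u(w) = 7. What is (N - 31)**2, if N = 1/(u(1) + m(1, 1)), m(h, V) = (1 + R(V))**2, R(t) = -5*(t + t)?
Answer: 6456681/6724 ≈ 960.24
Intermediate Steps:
R(t) = -10*t
m(h, V) = (1 - 10*V)**2
u(w) = 1 (u(w) = (1/7)*7 = 1)
N = 1/82 (N = 1/(1 + (-1 + 10*1)**2) = 1/(1 + (-1 + 10)**2) = 1/(1 + 9**2) = 1/(1 + 81) = 1/82 ≈ 0.012195)
(N - 31)**2 = (1/82 - 31)**2 = (-2541/82)**2 = 6456681/6724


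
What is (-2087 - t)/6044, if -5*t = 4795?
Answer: -282/1511 ≈ -0.18663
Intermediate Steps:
t = -959 (t = -⅕*4795 = -959)
(-2087 - t)/6044 = (-2087 - 1*(-959))/6044 = (-2087 + 959)*(1/6044) = -1128*1/6044 = -282/1511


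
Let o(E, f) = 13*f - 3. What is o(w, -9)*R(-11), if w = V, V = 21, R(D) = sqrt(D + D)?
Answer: -120*I*sqrt(22) ≈ -562.85*I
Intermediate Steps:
R(D) = sqrt(2)*sqrt(D) (R(D) = sqrt(2*D) = sqrt(2)*sqrt(D))
w = 21
o(E, f) = -3 + 13*f
o(w, -9)*R(-11) = (-3 + 13*(-9))*(sqrt(2)*sqrt(-11)) = (-3 - 117)*(sqrt(2)*(I*sqrt(11))) = -120*I*sqrt(22)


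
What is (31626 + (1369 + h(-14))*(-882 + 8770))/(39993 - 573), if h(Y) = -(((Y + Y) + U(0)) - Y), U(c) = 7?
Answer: 5442757/19710 ≈ 276.14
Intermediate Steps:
h(Y) = -7 - Y (h(Y) = -(((Y + Y) + 7) - Y) = -((2*Y + 7) - Y) = -((7 + 2*Y) - Y) = -(7 + Y) = -7 - Y)
(31626 + (1369 + h(-14))*(-882 + 8770))/(39993 - 573) = (31626 + (1369 + (-7 - 1*(-14)))*(-882 + 8770))/(39993 - 573) = (31626 + (1369 + (-7 + 14))*7888)/39420 = (31626 + (1369 + 7)*7888)*(1/39420) = (31626 + 1376*7888)*(1/39420) = (31626 + 10853888)*(1/39420) = 10885514*(1/39420) = 5442757/19710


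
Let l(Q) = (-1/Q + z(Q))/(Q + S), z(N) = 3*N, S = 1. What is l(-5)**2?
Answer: 1369/100 ≈ 13.690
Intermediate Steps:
l(Q) = (-1/Q + 3*Q)/(1 + Q) (l(Q) = (-1/Q + 3*Q)/(Q + 1) = (-1/Q + 3*Q)/(1 + Q))
l(-5)**2 = ((-1 + 3*(-5)**2)/((-5)*(1 - 5)))**2 = (-1/5*(-1 + 3*25)/(-4))**2 = (-1/5*(-1/4)*(-1 + 75))**2 = (-1/5*(-1/4)*74)**2 = (37/10)**2 = 1369/100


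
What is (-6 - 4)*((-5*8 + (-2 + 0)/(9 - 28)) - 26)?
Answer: 12520/19 ≈ 658.95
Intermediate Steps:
(-6 - 4)*((-5*8 + (-2 + 0)/(9 - 28)) - 26) = (-6 - 1*4)*((-40 - 2/(-19)) - 26) = (-6 - 4)*((-40 - 2*(-1/19)) - 26) = -10*((-40 + 2/19) - 26) = -10*(-758/19 - 26) = -10*(-1252/19) = 12520/19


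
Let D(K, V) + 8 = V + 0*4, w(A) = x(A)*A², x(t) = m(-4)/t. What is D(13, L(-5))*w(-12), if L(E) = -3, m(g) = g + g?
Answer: -1056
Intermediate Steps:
m(g) = 2*g
x(t) = -8/t (x(t) = (2*(-4))/t = -8/t)
w(A) = -8*A (w(A) = (-8/A)*A² = -8*A)
D(K, V) = -8 + V (D(K, V) = -8 + (V + 0*4) = -8 + (V + 0) = -8 + V)
D(13, L(-5))*w(-12) = (-8 - 3)*(-8*(-12)) = -11*96 = -1056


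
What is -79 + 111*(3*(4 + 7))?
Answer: 3584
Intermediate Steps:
-79 + 111*(3*(4 + 7)) = -79 + 111*(3*11) = -79 + 111*33 = -79 + 3663 = 3584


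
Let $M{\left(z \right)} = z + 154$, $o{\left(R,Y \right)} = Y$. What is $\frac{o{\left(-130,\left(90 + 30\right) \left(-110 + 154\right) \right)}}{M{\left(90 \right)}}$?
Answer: $\frac{1320}{61} \approx 21.639$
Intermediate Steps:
$M{\left(z \right)} = 154 + z$
$\frac{o{\left(-130,\left(90 + 30\right) \left(-110 + 154\right) \right)}}{M{\left(90 \right)}} = \frac{\left(90 + 30\right) \left(-110 + 154\right)}{154 + 90} = \frac{120 \cdot 44}{244} = 5280 \cdot \frac{1}{244} = \frac{1320}{61}$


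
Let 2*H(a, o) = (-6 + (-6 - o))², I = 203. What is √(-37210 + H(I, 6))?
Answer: 2*I*√9262 ≈ 192.48*I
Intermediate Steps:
H(a, o) = (-12 - o)²/2 (H(a, o) = (-6 + (-6 - o))²/2 = (-12 - o)²/2)
√(-37210 + H(I, 6)) = √(-37210 + (12 + 6)²/2) = √(-37210 + (½)*18²) = √(-37210 + (½)*324) = √(-37210 + 162) = √(-37048) = 2*I*√9262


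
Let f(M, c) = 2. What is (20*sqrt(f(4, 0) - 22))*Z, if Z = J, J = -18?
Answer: -720*I*sqrt(5) ≈ -1610.0*I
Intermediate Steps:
Z = -18
(20*sqrt(f(4, 0) - 22))*Z = (20*sqrt(2 - 22))*(-18) = (20*sqrt(-20))*(-18) = (20*(2*I*sqrt(5)))*(-18) = (40*I*sqrt(5))*(-18) = -720*I*sqrt(5)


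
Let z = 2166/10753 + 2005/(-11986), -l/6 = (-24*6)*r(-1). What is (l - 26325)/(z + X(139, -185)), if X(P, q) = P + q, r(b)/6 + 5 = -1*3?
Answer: 8738047396026/5924329157 ≈ 1474.9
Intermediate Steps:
r(b) = -48 (r(b) = -30 + 6*(-1*3) = -30 + 6*(-3) = -30 - 18 = -48)
l = -41472 (l = -6*(-24*6)*(-48) = -(-864)*(-48) = -6*6912 = -41472)
z = 4401911/128885458 (z = 2166*(1/10753) + 2005*(-1/11986) = 2166/10753 - 2005/11986 = 4401911/128885458 ≈ 0.034154)
(l - 26325)/(z + X(139, -185)) = (-41472 - 26325)/(4401911/128885458 + (139 - 185)) = -67797/(4401911/128885458 - 46) = -67797/(-5924329157/128885458) = -67797*(-128885458/5924329157) = 8738047396026/5924329157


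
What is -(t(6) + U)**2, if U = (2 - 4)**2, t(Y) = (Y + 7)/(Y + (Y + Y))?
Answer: -7225/324 ≈ -22.299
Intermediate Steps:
t(Y) = (7 + Y)/(3*Y) (t(Y) = (7 + Y)/(Y + 2*Y) = (7 + Y)/((3*Y)) = (7 + Y)*(1/(3*Y)) = (7 + Y)/(3*Y))
U = 4 (U = (-2)**2 = 4)
-(t(6) + U)**2 = -((1/3)*(7 + 6)/6 + 4)**2 = -((1/3)*(1/6)*13 + 4)**2 = -(13/18 + 4)**2 = -(85/18)**2 = -1*7225/324 = -7225/324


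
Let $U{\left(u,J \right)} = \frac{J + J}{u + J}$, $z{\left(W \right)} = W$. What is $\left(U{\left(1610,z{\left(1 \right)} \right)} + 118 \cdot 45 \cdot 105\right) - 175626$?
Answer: $\frac{615279566}{1611} \approx 3.8192 \cdot 10^{5}$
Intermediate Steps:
$U{\left(u,J \right)} = \frac{2 J}{J + u}$
$\left(U{\left(1610,z{\left(1 \right)} \right)} + 118 \cdot 45 \cdot 105\right) - 175626 = \left(2 \cdot 1 \frac{1}{1 + 1610} + 118 \cdot 45 \cdot 105\right) - 175626 = \left(2 \cdot 1 \cdot \frac{1}{1611} + 5310 \cdot 105\right) - 175626 = \left(2 \cdot 1 \cdot \frac{1}{1611} + 557550\right) - 175626 = \left(\frac{2}{1611} + 557550\right) - 175626 = \frac{898213052}{1611} - 175626 = \frac{615279566}{1611}$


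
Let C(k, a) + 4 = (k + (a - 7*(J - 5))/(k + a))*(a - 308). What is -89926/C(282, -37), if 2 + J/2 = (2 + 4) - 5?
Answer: 2203187/2384117 ≈ 0.92411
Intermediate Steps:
J = -2 (J = -4 + 2*((2 + 4) - 5) = -4 + 2*(6 - 5) = -4 + 2*1 = -4 + 2 = -2)
C(k, a) = -4 + (-308 + a)*(k + (49 + a)/(a + k)) (C(k, a) = -4 + (k + (a - 7*(-2 - 5))/(k + a))*(a - 308) = -4 + (k + (a - 7*(-7))/(a + k))*(-308 + a) = -4 + (k + (a + 49)/(a + k))*(-308 + a) = -4 + (k + (49 + a)/(a + k))*(-308 + a) = -4 + (-308 + a)*(k + (49 + a)/(a + k)))
-89926/C(282, -37) = -89926*(-37 + 282)/(-15092 + (-37)² - 308*282² - 263*(-37) - 4*282 - 37*282² + 282*(-37)² - 308*(-37)*282) = -89926*245/(-15092 + 1369 - 308*79524 + 9731 - 1128 - 37*79524 + 282*1369 + 3213672) = -89926*245/(-15092 + 1369 - 24493392 + 9731 - 1128 - 2942388 + 386058 + 3213672) = -89926/((1/245)*(-23841170)) = -89926/(-4768234/49) = -89926*(-49/4768234) = 2203187/2384117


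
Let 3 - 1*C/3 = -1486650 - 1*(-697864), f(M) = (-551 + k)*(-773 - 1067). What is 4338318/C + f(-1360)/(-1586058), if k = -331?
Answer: 168916349638/208510850627 ≈ 0.81011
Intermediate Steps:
f(M) = 1622880 (f(M) = (-551 - 331)*(-773 - 1067) = -882*(-1840) = 1622880)
C = 2366367 (C = 9 - 3*(-1486650 - 1*(-697864)) = 9 - 3*(-1486650 + 697864) = 9 - 3*(-788786) = 9 + 2366358 = 2366367)
4338318/C + f(-1360)/(-1586058) = 4338318/2366367 + 1622880/(-1586058) = 4338318*(1/2366367) + 1622880*(-1/1586058) = 1446106/788789 - 270480/264343 = 168916349638/208510850627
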